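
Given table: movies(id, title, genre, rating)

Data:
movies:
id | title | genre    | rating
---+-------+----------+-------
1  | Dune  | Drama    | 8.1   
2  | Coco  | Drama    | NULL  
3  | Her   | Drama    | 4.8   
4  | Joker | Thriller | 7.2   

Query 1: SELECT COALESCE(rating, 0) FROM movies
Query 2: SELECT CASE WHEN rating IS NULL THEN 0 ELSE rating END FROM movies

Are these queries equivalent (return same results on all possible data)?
Yes, equivalent

Both queries return: [(0,), (4.8,), (7.2,), (8.1,)]

Reason: COALESCE vs CASE for NULL handling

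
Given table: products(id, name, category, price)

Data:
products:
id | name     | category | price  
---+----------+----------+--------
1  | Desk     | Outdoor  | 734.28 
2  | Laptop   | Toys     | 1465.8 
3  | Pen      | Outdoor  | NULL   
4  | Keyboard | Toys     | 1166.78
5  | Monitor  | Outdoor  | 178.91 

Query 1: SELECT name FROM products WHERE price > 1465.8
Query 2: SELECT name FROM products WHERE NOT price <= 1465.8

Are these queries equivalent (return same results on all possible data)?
Yes, equivalent

Both queries return: []

Reason: Both filter price > 1465.8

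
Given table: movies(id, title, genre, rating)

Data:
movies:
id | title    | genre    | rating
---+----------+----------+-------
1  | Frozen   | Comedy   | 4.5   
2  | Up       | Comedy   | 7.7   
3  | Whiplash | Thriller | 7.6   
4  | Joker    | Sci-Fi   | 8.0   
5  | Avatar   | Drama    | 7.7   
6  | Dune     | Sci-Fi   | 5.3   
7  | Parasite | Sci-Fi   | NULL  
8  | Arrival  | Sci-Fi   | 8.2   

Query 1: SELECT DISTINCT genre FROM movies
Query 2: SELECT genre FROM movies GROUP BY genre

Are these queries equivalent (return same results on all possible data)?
Yes, equivalent

Both queries return: [('Comedy',), ('Drama',), ('Sci-Fi',), ('Thriller',)]

Reason: Both get unique genres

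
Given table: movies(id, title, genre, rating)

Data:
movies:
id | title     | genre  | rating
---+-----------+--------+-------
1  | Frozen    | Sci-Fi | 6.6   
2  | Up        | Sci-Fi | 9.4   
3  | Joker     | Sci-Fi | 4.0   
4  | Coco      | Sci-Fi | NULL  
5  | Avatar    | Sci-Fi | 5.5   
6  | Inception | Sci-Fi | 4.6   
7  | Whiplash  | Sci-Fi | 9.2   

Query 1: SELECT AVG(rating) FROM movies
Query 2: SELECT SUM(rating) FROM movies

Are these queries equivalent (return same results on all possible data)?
No, not equivalent

Query 1 returns: [(6.55,)]
Query 2 returns: [(39.3,)]

Reason: AVG vs SUM give different aggregate values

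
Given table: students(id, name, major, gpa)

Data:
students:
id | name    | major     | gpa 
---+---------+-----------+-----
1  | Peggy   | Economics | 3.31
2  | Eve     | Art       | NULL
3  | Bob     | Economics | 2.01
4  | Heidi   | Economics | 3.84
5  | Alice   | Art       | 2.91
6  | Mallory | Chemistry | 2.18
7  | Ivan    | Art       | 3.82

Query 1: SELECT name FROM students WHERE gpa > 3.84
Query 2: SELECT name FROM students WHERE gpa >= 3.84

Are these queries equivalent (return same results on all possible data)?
No, not equivalent

Query 1 returns: []
Query 2 returns: [('Heidi',)]

Reason: > vs >= gives different results when gpa = 3.84 exists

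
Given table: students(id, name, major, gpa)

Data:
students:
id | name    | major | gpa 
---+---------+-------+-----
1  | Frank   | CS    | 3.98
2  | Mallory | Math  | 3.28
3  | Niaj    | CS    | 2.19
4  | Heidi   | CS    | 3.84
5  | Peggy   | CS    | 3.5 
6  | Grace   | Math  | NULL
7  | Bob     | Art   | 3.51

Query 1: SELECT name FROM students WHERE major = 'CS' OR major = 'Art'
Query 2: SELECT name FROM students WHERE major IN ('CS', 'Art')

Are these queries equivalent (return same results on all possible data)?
Yes, equivalent

Both queries return: [('Bob',), ('Frank',), ('Heidi',), ('Niaj',), ('Peggy',)]

Reason: OR vs IN are equivalent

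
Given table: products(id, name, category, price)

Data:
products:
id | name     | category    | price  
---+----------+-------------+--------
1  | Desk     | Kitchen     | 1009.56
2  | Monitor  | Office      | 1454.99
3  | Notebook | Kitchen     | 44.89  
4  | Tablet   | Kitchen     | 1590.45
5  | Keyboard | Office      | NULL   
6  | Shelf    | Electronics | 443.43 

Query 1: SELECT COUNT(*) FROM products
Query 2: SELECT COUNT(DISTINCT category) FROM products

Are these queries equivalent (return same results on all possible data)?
No, not equivalent

Query 1 returns: [(6,)]
Query 2 returns: [(3,)]

Reason: COUNT(*) counts rows, COUNT(DISTINCT category) counts unique categorys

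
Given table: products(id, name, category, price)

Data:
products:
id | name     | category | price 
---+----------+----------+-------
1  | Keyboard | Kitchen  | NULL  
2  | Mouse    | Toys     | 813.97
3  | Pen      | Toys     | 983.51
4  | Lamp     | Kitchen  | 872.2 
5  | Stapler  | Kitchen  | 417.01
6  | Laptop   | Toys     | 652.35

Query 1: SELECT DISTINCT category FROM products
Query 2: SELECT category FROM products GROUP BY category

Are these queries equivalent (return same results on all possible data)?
Yes, equivalent

Both queries return: [('Kitchen',), ('Toys',)]

Reason: Both get unique categorys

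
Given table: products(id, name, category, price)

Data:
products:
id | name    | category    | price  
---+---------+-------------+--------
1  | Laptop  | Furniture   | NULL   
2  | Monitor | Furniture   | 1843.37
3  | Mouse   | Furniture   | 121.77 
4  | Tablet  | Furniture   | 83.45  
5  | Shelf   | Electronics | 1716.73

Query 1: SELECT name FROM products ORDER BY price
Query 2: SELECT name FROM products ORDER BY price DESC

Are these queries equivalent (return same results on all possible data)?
No, not equivalent

Query 1 returns: [('Laptop',), ('Tablet',), ('Mouse',), ('Shelf',), ('Monitor',)]
Query 2 returns: [('Monitor',), ('Shelf',), ('Mouse',), ('Tablet',), ('Laptop',)]

Reason: ASC vs DESC gives opposite ordering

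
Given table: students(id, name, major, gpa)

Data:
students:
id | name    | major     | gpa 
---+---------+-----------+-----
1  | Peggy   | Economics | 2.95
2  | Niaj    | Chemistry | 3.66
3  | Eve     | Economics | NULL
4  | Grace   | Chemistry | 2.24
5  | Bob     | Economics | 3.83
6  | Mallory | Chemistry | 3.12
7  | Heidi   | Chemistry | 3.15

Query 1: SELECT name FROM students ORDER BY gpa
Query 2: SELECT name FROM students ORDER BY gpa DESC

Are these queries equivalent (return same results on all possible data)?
No, not equivalent

Query 1 returns: [('Eve',), ('Grace',), ('Peggy',), ('Mallory',), ('Heidi',), ('Niaj',), ('Bob',)]
Query 2 returns: [('Bob',), ('Niaj',), ('Heidi',), ('Mallory',), ('Peggy',), ('Grace',), ('Eve',)]

Reason: ASC vs DESC gives opposite ordering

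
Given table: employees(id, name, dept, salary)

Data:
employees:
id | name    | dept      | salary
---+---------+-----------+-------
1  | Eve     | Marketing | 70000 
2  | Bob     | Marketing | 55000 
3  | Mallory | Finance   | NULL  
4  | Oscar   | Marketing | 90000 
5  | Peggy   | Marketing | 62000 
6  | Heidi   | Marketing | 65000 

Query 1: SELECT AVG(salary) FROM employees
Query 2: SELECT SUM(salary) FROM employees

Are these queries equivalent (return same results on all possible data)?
No, not equivalent

Query 1 returns: [(68400.0,)]
Query 2 returns: [(342000,)]

Reason: AVG vs SUM give different aggregate values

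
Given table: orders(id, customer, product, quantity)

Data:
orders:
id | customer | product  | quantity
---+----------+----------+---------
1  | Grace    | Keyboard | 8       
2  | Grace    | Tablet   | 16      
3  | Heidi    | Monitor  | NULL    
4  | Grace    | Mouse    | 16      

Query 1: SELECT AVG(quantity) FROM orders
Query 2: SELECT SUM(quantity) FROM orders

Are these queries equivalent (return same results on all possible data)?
No, not equivalent

Query 1 returns: [(13.333333333333334,)]
Query 2 returns: [(40,)]

Reason: AVG vs SUM give different aggregate values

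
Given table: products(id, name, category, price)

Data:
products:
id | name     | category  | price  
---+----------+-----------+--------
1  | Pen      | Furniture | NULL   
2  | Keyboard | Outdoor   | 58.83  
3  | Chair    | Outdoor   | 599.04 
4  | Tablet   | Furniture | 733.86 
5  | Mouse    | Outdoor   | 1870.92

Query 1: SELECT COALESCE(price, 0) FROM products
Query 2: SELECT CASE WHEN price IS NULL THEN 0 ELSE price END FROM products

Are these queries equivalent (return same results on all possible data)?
Yes, equivalent

Both queries return: [(0,), (58.83,), (599.04,), (733.86,), (1870.92,)]

Reason: COALESCE vs CASE for NULL handling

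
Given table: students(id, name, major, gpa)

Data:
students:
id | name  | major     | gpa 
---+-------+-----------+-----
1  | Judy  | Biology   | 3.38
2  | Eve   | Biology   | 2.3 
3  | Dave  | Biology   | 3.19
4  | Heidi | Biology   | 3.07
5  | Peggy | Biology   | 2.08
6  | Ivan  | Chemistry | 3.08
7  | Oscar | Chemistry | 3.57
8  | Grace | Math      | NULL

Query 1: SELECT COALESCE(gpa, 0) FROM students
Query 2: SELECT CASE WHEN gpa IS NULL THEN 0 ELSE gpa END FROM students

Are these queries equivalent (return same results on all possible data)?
Yes, equivalent

Both queries return: [(0,), (2.08,), (2.3,), (3.07,), (3.08,), (3.19,), (3.38,), (3.57,)]

Reason: COALESCE vs CASE for NULL handling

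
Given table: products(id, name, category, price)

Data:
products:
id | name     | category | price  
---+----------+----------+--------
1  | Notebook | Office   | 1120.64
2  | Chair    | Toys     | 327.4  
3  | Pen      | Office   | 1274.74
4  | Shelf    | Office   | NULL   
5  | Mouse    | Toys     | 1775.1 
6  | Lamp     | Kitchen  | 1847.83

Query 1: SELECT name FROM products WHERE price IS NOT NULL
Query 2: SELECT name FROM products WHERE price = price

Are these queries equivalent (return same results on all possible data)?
Yes, equivalent

Both queries return: [('Chair',), ('Lamp',), ('Mouse',), ('Notebook',), ('Pen',)]

Reason: IS NOT NULL vs self-equality (both exclude NULLs)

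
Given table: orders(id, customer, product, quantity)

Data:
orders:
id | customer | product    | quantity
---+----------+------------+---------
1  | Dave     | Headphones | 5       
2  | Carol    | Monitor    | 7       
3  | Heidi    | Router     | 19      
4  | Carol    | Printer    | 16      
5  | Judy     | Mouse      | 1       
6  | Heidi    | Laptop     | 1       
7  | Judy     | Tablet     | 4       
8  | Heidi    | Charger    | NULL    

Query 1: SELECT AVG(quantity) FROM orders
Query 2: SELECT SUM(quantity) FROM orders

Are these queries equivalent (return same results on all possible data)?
No, not equivalent

Query 1 returns: [(7.571428571428571,)]
Query 2 returns: [(53,)]

Reason: AVG vs SUM give different aggregate values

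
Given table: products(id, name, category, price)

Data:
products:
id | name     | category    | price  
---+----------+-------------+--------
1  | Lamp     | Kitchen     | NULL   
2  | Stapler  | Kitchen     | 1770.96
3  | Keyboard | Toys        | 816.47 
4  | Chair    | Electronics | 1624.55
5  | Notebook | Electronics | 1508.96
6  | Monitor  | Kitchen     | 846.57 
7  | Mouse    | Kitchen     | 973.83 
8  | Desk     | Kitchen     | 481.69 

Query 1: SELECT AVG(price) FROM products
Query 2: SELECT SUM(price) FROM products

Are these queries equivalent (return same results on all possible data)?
No, not equivalent

Query 1 returns: [(1146.1471428571429,)]
Query 2 returns: [(8023.03,)]

Reason: AVG vs SUM give different aggregate values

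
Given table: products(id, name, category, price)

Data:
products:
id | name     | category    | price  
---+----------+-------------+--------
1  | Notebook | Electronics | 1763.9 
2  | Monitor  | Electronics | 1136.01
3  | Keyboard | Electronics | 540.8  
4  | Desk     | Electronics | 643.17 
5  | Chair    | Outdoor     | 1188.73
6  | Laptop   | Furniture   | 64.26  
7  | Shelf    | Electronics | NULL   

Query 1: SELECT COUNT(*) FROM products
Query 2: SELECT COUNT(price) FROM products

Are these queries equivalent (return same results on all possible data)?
No, not equivalent

Query 1 returns: [(7,)]
Query 2 returns: [(6,)]

Reason: COUNT(*) includes NULLs, COUNT(column) excludes them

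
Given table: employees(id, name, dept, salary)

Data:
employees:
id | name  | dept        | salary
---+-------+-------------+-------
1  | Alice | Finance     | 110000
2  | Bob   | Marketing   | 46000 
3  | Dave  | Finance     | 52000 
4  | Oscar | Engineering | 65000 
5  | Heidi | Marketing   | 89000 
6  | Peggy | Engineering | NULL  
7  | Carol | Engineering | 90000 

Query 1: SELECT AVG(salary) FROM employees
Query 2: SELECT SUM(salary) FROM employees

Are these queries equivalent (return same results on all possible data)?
No, not equivalent

Query 1 returns: [(75333.33333333333,)]
Query 2 returns: [(452000,)]

Reason: AVG vs SUM give different aggregate values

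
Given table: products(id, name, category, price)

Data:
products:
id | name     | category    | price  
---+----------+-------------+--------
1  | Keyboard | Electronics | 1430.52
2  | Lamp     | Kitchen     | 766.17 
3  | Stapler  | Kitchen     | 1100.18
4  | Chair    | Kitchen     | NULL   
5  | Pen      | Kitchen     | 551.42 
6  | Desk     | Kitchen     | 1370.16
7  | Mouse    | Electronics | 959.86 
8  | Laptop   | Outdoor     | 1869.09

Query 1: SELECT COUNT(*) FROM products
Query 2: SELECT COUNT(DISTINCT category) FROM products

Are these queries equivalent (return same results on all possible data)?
No, not equivalent

Query 1 returns: [(8,)]
Query 2 returns: [(3,)]

Reason: COUNT(*) counts rows, COUNT(DISTINCT category) counts unique categorys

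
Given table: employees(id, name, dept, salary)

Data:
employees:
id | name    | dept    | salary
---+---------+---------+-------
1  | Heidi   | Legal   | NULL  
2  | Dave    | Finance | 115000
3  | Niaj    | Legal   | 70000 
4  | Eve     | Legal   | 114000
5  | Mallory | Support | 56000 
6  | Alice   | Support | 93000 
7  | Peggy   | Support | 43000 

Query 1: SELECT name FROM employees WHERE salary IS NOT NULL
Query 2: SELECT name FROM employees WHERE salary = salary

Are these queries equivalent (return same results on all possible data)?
Yes, equivalent

Both queries return: [('Alice',), ('Dave',), ('Eve',), ('Mallory',), ('Niaj',), ('Peggy',)]

Reason: IS NOT NULL vs self-equality (both exclude NULLs)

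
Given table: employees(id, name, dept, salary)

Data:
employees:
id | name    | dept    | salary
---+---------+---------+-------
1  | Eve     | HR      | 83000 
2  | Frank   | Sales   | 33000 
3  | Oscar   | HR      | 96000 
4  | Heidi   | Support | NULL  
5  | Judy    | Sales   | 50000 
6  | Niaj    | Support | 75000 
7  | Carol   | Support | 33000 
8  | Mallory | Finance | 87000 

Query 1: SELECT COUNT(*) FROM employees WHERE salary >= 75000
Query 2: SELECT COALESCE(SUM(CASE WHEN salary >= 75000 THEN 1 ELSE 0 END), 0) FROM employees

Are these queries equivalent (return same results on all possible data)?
Yes, equivalent

Both queries return: [(4,)]

Reason: COUNT with WHERE vs conditional SUM (COALESCE handles empty-table NULL)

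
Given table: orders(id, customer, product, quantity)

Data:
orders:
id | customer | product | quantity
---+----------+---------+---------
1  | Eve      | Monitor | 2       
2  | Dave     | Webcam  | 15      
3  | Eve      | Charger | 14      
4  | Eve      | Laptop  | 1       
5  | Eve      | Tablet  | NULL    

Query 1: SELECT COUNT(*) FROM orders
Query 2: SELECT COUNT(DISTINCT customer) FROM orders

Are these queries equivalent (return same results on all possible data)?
No, not equivalent

Query 1 returns: [(5,)]
Query 2 returns: [(2,)]

Reason: COUNT(*) counts rows, COUNT(DISTINCT customer) counts unique customers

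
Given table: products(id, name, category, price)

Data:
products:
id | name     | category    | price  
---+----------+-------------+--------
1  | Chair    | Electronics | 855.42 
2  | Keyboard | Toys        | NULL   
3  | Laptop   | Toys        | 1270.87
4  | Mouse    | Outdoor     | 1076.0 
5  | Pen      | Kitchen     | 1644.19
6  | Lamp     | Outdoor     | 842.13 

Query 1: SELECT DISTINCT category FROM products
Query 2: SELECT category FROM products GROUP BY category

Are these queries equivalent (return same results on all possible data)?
Yes, equivalent

Both queries return: [('Electronics',), ('Kitchen',), ('Outdoor',), ('Toys',)]

Reason: Both get unique categorys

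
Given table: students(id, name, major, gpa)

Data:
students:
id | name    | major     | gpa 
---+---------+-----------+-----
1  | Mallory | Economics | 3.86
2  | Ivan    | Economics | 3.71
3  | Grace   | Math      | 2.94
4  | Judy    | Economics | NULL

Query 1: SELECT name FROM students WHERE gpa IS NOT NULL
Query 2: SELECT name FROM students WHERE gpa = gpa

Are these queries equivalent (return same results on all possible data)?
Yes, equivalent

Both queries return: [('Grace',), ('Ivan',), ('Mallory',)]

Reason: IS NOT NULL vs self-equality (both exclude NULLs)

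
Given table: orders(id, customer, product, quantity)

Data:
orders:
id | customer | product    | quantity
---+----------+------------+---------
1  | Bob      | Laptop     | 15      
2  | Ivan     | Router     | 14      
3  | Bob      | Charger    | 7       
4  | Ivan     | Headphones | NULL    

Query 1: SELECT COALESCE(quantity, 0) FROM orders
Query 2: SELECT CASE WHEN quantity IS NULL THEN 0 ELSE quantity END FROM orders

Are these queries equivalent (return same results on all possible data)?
Yes, equivalent

Both queries return: [(0,), (7,), (14,), (15,)]

Reason: COALESCE vs CASE for NULL handling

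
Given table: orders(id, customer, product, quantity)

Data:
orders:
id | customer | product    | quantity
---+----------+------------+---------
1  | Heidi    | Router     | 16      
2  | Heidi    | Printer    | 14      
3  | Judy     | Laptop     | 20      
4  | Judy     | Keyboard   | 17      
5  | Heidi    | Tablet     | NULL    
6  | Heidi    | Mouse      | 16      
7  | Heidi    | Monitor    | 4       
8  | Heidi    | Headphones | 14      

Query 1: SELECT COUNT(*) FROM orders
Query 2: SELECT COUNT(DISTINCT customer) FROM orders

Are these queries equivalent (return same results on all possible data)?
No, not equivalent

Query 1 returns: [(8,)]
Query 2 returns: [(2,)]

Reason: COUNT(*) counts rows, COUNT(DISTINCT customer) counts unique customers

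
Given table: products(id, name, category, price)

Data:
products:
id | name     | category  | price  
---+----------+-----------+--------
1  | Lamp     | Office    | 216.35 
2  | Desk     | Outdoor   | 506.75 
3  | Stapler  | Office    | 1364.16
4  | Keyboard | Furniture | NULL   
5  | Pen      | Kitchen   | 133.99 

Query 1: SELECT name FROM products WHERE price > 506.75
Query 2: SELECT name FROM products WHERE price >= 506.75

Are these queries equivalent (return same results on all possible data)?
No, not equivalent

Query 1 returns: [('Stapler',)]
Query 2 returns: [('Desk',), ('Stapler',)]

Reason: > vs >= gives different results when price = 506.75 exists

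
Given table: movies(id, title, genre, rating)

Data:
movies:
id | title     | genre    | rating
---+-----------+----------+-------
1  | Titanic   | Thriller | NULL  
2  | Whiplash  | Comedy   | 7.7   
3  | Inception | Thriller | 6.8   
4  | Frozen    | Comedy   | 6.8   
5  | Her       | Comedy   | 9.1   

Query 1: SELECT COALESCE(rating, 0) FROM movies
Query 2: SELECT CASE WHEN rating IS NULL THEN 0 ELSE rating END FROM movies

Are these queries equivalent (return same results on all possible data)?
Yes, equivalent

Both queries return: [(0,), (6.8,), (6.8,), (7.7,), (9.1,)]

Reason: COALESCE vs CASE for NULL handling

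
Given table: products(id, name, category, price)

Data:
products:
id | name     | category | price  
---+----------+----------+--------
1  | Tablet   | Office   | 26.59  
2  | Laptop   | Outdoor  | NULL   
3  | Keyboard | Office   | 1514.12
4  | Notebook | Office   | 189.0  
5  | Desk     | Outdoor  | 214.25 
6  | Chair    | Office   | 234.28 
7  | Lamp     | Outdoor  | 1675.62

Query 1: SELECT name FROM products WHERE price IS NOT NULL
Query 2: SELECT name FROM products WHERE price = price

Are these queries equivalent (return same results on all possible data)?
Yes, equivalent

Both queries return: [('Chair',), ('Desk',), ('Keyboard',), ('Lamp',), ('Notebook',), ('Tablet',)]

Reason: IS NOT NULL vs self-equality (both exclude NULLs)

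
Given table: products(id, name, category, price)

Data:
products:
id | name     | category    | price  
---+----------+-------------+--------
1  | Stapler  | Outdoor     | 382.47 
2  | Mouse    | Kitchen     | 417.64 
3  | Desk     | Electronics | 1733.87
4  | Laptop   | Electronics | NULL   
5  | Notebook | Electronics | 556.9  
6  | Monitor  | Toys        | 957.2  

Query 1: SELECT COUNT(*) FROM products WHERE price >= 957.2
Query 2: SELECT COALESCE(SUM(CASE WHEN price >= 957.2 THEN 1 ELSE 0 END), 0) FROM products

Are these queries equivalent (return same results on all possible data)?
Yes, equivalent

Both queries return: [(2,)]

Reason: COUNT with WHERE vs conditional SUM (COALESCE handles empty-table NULL)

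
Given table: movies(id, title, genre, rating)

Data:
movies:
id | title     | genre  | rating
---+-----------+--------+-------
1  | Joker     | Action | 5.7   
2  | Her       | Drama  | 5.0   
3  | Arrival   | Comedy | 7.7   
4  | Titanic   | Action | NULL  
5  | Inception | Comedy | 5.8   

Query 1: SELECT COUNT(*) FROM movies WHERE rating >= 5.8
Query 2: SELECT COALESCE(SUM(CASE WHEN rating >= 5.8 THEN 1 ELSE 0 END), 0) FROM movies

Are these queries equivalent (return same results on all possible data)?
Yes, equivalent

Both queries return: [(2,)]

Reason: COUNT with WHERE vs conditional SUM (COALESCE handles empty-table NULL)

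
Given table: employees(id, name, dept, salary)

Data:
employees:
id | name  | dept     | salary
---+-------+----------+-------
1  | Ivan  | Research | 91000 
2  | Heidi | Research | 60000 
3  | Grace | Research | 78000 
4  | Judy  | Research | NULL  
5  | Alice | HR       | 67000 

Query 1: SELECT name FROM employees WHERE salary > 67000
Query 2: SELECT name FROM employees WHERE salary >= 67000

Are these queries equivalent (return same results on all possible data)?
No, not equivalent

Query 1 returns: [('Ivan',), ('Grace',)]
Query 2 returns: [('Ivan',), ('Grace',), ('Alice',)]

Reason: > vs >= gives different results when salary = 67000 exists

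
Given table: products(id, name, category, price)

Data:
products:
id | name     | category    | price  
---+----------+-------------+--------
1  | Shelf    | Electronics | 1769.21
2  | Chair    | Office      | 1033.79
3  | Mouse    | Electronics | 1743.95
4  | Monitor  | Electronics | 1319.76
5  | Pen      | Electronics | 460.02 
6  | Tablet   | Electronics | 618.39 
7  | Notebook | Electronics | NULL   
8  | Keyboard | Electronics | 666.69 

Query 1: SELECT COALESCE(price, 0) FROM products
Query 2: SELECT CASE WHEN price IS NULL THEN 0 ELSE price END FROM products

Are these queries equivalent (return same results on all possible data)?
Yes, equivalent

Both queries return: [(0,), (460.02,), (618.39,), (666.69,), (1033.79,), (1319.76,), (1743.95,), (1769.21,)]

Reason: COALESCE vs CASE for NULL handling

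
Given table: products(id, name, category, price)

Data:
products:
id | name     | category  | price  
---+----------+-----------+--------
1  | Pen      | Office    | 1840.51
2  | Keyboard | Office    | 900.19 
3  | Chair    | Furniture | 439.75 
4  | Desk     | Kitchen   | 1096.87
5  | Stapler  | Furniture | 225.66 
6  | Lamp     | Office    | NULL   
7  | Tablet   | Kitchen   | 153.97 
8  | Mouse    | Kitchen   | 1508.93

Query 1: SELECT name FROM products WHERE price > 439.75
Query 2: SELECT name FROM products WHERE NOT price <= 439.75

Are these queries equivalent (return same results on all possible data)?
Yes, equivalent

Both queries return: [('Desk',), ('Keyboard',), ('Mouse',), ('Pen',)]

Reason: Both filter price > 439.75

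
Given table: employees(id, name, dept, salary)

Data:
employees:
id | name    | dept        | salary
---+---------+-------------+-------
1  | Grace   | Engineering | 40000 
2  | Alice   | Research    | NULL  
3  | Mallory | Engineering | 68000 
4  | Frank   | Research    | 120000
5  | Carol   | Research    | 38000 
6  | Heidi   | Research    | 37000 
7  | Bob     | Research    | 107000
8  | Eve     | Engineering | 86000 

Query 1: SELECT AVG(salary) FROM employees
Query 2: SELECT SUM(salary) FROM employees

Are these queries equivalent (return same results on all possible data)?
No, not equivalent

Query 1 returns: [(70857.14285714286,)]
Query 2 returns: [(496000,)]

Reason: AVG vs SUM give different aggregate values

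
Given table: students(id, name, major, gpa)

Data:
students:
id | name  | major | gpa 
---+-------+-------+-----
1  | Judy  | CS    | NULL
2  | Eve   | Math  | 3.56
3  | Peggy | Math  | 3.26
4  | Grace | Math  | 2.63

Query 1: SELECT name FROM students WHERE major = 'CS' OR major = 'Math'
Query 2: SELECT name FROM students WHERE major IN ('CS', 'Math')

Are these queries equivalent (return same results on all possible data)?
Yes, equivalent

Both queries return: [('Eve',), ('Grace',), ('Judy',), ('Peggy',)]

Reason: OR vs IN are equivalent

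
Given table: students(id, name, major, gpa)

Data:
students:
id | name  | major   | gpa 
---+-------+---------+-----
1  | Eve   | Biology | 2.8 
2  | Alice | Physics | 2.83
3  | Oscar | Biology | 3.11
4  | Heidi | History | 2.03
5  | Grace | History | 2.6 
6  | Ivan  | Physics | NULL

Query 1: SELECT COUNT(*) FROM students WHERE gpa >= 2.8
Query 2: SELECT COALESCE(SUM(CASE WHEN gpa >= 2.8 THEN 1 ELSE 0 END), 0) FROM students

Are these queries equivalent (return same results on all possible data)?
Yes, equivalent

Both queries return: [(3,)]

Reason: COUNT with WHERE vs conditional SUM (COALESCE handles empty-table NULL)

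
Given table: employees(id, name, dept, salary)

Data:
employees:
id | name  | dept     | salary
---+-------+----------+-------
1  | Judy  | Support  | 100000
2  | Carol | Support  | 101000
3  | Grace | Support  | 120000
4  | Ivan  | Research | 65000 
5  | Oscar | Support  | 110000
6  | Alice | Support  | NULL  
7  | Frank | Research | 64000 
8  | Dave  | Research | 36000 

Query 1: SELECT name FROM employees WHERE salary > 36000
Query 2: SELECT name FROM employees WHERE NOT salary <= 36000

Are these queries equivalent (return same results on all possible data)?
Yes, equivalent

Both queries return: [('Carol',), ('Frank',), ('Grace',), ('Ivan',), ('Judy',), ('Oscar',)]

Reason: Both filter salary > 36000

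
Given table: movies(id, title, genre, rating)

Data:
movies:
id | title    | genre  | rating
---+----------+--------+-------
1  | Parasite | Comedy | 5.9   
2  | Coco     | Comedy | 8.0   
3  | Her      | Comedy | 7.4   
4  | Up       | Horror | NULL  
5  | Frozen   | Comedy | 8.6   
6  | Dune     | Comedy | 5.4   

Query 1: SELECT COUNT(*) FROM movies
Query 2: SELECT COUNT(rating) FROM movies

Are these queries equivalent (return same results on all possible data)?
No, not equivalent

Query 1 returns: [(6,)]
Query 2 returns: [(5,)]

Reason: COUNT(*) includes NULLs, COUNT(column) excludes them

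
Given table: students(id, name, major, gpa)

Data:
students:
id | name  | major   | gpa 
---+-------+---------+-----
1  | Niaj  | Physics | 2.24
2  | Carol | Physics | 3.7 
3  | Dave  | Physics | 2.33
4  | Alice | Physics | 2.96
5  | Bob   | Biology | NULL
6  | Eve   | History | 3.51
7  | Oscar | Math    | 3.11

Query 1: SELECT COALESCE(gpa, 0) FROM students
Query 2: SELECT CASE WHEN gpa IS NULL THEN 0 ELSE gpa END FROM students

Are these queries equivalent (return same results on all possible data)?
Yes, equivalent

Both queries return: [(0,), (2.24,), (2.33,), (2.96,), (3.11,), (3.51,), (3.7,)]

Reason: COALESCE vs CASE for NULL handling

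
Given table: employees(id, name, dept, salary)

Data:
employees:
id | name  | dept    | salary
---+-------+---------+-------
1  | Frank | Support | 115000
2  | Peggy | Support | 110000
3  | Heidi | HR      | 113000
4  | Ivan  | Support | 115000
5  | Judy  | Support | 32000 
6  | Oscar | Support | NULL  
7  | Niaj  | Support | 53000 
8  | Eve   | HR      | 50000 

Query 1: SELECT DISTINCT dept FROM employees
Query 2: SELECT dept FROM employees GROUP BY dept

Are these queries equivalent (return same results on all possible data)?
Yes, equivalent

Both queries return: [('HR',), ('Support',)]

Reason: Both get unique depts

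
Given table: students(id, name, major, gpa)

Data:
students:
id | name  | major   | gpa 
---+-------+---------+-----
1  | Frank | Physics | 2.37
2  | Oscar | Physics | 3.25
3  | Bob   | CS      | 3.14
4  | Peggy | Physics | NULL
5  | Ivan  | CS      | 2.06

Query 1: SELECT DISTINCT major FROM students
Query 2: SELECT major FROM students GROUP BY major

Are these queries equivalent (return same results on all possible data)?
Yes, equivalent

Both queries return: [('CS',), ('Physics',)]

Reason: Both get unique majors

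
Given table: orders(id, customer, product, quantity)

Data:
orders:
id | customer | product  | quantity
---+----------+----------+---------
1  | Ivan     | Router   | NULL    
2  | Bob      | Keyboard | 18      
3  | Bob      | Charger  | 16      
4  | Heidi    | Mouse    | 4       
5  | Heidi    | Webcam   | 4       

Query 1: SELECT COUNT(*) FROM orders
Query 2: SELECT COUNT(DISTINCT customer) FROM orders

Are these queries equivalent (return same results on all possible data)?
No, not equivalent

Query 1 returns: [(5,)]
Query 2 returns: [(3,)]

Reason: COUNT(*) counts rows, COUNT(DISTINCT customer) counts unique customers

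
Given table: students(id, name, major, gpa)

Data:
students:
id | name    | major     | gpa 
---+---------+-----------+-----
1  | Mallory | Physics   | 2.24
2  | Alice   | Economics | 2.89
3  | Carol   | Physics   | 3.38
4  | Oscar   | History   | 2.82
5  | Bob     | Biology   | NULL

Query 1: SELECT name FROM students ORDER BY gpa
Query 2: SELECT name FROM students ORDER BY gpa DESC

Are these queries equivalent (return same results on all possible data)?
No, not equivalent

Query 1 returns: [('Bob',), ('Mallory',), ('Oscar',), ('Alice',), ('Carol',)]
Query 2 returns: [('Carol',), ('Alice',), ('Oscar',), ('Mallory',), ('Bob',)]

Reason: ASC vs DESC gives opposite ordering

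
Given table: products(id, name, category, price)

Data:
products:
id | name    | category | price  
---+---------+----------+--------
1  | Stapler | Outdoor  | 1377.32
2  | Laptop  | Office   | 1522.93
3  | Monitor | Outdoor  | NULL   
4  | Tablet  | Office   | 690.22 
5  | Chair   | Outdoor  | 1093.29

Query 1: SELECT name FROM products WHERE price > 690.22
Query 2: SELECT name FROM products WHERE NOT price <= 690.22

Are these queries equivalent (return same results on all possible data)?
Yes, equivalent

Both queries return: [('Chair',), ('Laptop',), ('Stapler',)]

Reason: Both filter price > 690.22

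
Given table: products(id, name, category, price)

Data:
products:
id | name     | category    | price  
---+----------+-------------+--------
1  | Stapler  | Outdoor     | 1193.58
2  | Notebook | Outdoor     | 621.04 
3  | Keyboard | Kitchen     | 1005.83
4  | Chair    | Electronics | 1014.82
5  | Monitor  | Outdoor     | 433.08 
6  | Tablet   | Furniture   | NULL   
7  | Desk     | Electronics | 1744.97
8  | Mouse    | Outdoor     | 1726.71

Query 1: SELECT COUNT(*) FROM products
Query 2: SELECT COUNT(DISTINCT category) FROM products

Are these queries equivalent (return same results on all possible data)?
No, not equivalent

Query 1 returns: [(8,)]
Query 2 returns: [(4,)]

Reason: COUNT(*) counts rows, COUNT(DISTINCT category) counts unique categorys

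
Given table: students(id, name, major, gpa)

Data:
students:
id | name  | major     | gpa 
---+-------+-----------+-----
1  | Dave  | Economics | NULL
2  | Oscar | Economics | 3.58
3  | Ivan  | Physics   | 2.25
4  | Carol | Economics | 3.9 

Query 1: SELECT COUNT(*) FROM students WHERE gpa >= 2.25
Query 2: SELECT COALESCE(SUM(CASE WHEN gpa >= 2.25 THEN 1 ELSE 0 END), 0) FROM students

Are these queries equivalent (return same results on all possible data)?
Yes, equivalent

Both queries return: [(3,)]

Reason: COUNT with WHERE vs conditional SUM (COALESCE handles empty-table NULL)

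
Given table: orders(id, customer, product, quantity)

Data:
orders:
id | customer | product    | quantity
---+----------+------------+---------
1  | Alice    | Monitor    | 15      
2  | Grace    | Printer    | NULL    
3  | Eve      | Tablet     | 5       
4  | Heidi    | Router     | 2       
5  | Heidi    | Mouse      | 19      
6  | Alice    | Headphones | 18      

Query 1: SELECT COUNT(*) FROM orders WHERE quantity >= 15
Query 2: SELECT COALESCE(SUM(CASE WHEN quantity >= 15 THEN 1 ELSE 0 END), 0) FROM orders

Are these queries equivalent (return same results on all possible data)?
Yes, equivalent

Both queries return: [(3,)]

Reason: COUNT with WHERE vs conditional SUM (COALESCE handles empty-table NULL)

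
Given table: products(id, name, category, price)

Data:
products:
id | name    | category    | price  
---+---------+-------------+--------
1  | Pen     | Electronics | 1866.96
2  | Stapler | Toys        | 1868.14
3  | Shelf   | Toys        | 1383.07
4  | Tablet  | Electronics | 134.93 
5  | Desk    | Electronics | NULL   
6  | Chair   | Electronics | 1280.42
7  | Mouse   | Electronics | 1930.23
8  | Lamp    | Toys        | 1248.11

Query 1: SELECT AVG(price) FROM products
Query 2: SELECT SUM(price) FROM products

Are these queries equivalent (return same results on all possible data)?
No, not equivalent

Query 1 returns: [(1387.4085714285716,)]
Query 2 returns: [(9711.86,)]

Reason: AVG vs SUM give different aggregate values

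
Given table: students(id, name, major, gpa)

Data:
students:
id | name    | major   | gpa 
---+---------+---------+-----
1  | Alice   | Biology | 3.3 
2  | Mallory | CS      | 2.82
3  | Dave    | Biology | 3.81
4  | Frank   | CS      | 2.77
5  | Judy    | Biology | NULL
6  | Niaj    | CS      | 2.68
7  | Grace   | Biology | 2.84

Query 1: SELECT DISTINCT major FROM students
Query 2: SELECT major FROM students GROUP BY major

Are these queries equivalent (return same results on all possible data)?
Yes, equivalent

Both queries return: [('Biology',), ('CS',)]

Reason: Both get unique majors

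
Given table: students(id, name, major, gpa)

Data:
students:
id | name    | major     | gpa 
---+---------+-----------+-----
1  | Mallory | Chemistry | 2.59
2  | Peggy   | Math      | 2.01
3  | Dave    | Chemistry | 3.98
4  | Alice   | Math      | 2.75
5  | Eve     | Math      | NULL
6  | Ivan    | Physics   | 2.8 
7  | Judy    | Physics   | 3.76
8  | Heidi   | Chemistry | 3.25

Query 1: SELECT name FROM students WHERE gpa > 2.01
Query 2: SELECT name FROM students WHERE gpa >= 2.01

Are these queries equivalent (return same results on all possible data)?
No, not equivalent

Query 1 returns: [('Mallory',), ('Dave',), ('Alice',), ('Ivan',), ('Judy',), ('Heidi',)]
Query 2 returns: [('Mallory',), ('Peggy',), ('Dave',), ('Alice',), ('Ivan',), ('Judy',), ('Heidi',)]

Reason: > vs >= gives different results when gpa = 2.01 exists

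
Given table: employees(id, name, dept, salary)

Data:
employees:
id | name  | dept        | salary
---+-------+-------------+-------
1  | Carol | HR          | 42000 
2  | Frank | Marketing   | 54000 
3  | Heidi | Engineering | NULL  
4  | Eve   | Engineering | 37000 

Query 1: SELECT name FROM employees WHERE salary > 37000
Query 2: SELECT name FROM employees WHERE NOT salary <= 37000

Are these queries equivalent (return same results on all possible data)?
Yes, equivalent

Both queries return: [('Carol',), ('Frank',)]

Reason: Both filter salary > 37000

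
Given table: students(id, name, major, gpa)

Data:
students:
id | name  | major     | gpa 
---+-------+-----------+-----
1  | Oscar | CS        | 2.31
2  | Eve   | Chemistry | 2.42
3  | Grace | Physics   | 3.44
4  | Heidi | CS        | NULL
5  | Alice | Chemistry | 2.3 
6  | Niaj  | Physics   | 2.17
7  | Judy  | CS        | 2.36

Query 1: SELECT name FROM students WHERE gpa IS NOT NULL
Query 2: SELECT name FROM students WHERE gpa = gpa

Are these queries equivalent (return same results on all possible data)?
Yes, equivalent

Both queries return: [('Alice',), ('Eve',), ('Grace',), ('Judy',), ('Niaj',), ('Oscar',)]

Reason: IS NOT NULL vs self-equality (both exclude NULLs)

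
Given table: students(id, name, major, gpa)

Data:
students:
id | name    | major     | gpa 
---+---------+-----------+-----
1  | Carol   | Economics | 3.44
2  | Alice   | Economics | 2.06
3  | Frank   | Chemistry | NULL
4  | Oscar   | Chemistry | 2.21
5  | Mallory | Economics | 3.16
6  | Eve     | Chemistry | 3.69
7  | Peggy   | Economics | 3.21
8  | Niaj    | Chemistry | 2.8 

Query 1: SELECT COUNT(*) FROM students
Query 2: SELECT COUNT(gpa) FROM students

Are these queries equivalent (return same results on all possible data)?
No, not equivalent

Query 1 returns: [(8,)]
Query 2 returns: [(7,)]

Reason: COUNT(*) includes NULLs, COUNT(column) excludes them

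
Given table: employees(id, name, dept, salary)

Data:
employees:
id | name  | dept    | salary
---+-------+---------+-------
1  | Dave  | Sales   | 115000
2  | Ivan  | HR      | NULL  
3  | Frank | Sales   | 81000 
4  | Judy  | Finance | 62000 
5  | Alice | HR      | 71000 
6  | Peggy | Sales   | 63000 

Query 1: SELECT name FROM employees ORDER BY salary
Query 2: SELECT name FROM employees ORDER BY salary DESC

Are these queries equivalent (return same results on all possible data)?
No, not equivalent

Query 1 returns: [('Ivan',), ('Judy',), ('Peggy',), ('Alice',), ('Frank',), ('Dave',)]
Query 2 returns: [('Dave',), ('Frank',), ('Alice',), ('Peggy',), ('Judy',), ('Ivan',)]

Reason: ASC vs DESC gives opposite ordering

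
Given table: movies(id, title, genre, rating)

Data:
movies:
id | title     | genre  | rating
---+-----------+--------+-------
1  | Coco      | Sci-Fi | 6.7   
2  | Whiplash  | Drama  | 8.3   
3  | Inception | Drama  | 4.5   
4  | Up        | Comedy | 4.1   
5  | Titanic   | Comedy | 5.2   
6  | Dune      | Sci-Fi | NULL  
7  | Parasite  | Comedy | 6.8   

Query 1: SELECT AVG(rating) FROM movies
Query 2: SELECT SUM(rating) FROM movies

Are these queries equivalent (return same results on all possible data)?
No, not equivalent

Query 1 returns: [(5.933333333333334,)]
Query 2 returns: [(35.6,)]

Reason: AVG vs SUM give different aggregate values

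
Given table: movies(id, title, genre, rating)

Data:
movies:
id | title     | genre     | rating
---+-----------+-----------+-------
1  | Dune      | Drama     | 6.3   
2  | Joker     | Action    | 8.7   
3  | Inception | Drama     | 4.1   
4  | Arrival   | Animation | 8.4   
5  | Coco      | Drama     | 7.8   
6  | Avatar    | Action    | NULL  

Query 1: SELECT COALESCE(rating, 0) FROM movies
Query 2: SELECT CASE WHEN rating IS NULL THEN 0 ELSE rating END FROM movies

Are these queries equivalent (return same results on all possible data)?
Yes, equivalent

Both queries return: [(0,), (4.1,), (6.3,), (7.8,), (8.4,), (8.7,)]

Reason: COALESCE vs CASE for NULL handling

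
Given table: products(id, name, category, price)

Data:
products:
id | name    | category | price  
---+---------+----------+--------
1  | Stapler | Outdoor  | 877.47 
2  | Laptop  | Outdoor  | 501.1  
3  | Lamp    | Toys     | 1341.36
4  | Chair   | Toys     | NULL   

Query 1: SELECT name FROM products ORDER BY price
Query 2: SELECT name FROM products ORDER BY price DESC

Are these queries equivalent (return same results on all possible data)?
No, not equivalent

Query 1 returns: [('Chair',), ('Laptop',), ('Stapler',), ('Lamp',)]
Query 2 returns: [('Lamp',), ('Stapler',), ('Laptop',), ('Chair',)]

Reason: ASC vs DESC gives opposite ordering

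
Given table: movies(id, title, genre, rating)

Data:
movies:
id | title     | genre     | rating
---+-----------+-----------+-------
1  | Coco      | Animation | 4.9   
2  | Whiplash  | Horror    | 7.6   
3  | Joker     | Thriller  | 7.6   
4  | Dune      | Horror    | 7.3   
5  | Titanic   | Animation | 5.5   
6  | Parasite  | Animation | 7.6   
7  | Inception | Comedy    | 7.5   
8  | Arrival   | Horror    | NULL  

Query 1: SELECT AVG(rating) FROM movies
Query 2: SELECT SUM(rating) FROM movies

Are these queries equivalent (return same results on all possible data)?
No, not equivalent

Query 1 returns: [(6.857142857142857,)]
Query 2 returns: [(48.0,)]

Reason: AVG vs SUM give different aggregate values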